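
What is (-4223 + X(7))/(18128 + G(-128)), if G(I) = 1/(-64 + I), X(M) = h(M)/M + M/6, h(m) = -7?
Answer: -810784/3480575 ≈ -0.23295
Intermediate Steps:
X(M) = -7/M + M/6
(-4223 + X(7))/(18128 + G(-128)) = (-4223 + (-7/7 + (⅙)*7))/(18128 + 1/(-64 - 128)) = (-4223 + (-7*⅐ + 7/6))/(18128 + 1/(-192)) = (-4223 + (-1 + 7/6))/(18128 - 1/192) = (-4223 + ⅙)/(3480575/192) = -25337/6*192/3480575 = -810784/3480575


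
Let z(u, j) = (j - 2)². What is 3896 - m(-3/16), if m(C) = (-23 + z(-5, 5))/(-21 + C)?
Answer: 1320520/339 ≈ 3895.3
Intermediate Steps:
z(u, j) = (-2 + j)²
m(C) = -14/(-21 + C) (m(C) = (-23 + (-2 + 5)²)/(-21 + C) = (-23 + 3²)/(-21 + C) = (-23 + 9)/(-21 + C) = -14/(-21 + C))
3896 - m(-3/16) = 3896 - (-14)/(-21 - 3/16) = 3896 - (-14)/(-339/16) = 3896 - (-14)*(-16)/339 = 3896 - 1*224/339 = 3896 - 224/339 = 1320520/339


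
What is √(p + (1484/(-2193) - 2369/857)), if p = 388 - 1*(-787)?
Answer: √4138119943927170/1879401 ≈ 34.228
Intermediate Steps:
p = 1175 (p = 388 + 787 = 1175)
√(p + (1484/(-2193) - 2369/857)) = √(1175 + (1484/(-2193) - 2369/857)) = √(1175 + (1484*(-1/2193) - 2369*1/857)) = √(1175 + (-1484/2193 - 2369/857)) = √(1175 - 6467005/1879401) = √(2201829170/1879401) = √4138119943927170/1879401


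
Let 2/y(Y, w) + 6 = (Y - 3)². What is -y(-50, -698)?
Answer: -2/2803 ≈ -0.00071352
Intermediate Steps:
y(Y, w) = 2/(-6 + (-3 + Y)²) (y(Y, w) = 2/(-6 + (Y - 3)²) = 2/(-6 + (-3 + Y)²))
-y(-50, -698) = -2/(-6 + (-3 - 50)²) = -2/(-6 + (-53)²) = -2/(-6 + 2809) = -2/2803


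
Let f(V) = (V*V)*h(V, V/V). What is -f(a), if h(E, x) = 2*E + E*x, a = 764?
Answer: -1337831232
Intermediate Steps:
f(V) = 3*V**3 (f(V) = (V*V)*(V*(2 + V/V)) = V**2*(V*(2 + 1)) = V**2*(V*3) = V**2*(3*V) = 3*V**3)
-f(a) = -3*764**3 = -3*445943744 = -1*1337831232 = -1337831232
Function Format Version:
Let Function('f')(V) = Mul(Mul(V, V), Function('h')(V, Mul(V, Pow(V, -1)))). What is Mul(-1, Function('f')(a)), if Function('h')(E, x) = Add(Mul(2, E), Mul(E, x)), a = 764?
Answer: -1337831232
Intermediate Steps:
Function('f')(V) = Mul(3, Pow(V, 3)) (Function('f')(V) = Mul(Mul(V, V), Mul(V, Add(2, Mul(V, Pow(V, -1))))) = Mul(Pow(V, 2), Mul(V, Add(2, 1))) = Mul(Pow(V, 2), Mul(V, 3)) = Mul(Pow(V, 2), Mul(3, V)) = Mul(3, Pow(V, 3)))
Mul(-1, Function('f')(a)) = Mul(-1, Mul(3, Pow(764, 3))) = Mul(-1, Mul(3, 445943744)) = Mul(-1, 1337831232) = -1337831232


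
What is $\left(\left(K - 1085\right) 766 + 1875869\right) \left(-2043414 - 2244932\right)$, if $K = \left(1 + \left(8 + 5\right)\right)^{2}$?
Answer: $-5124123193670$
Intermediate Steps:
$K = 196$ ($K = \left(1 + 13\right)^{2} = 14^{2} = 196$)
$\left(\left(K - 1085\right) 766 + 1875869\right) \left(-2043414 - 2244932\right) = \left(\left(196 - 1085\right) 766 + 1875869\right) \left(-2043414 - 2244932\right) = \left(\left(-889\right) 766 + 1875869\right) \left(-4288346\right) = \left(-680974 + 1875869\right) \left(-4288346\right) = 1194895 \left(-4288346\right) = -5124123193670$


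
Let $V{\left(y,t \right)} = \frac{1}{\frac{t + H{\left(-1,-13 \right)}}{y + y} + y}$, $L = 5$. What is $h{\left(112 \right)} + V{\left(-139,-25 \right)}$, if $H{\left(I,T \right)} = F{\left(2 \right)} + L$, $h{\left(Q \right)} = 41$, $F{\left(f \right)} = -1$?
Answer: $\frac{1583183}{38621} \approx 40.993$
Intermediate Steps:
$H{\left(I,T \right)} = 4$ ($H{\left(I,T \right)} = -1 + 5 = 4$)
$V{\left(y,t \right)} = \frac{1}{y + \frac{4 + t}{2 y}}$ ($V{\left(y,t \right)} = \frac{1}{\frac{t + 4}{y + y} + y} = \frac{1}{\frac{4 + t}{2 y} + y} = \frac{1}{y + \frac{4 + t}{2 y}}$)
$h{\left(112 \right)} + V{\left(-139,-25 \right)} = 41 + 2 \left(-139\right) \frac{1}{4 - 25 + 2 \left(-139\right)^{2}} = 41 + 2 \left(-139\right) \frac{1}{4 - 25 + 2 \cdot 19321} = 41 + 2 \left(-139\right) \frac{1}{4 - 25 + 38642} = 41 + 2 \left(-139\right) \frac{1}{38621} = 41 - \frac{278}{38621} = \frac{1583183}{38621}$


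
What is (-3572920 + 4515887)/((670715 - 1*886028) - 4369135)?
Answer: -942967/4584448 ≈ -0.20569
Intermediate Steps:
(-3572920 + 4515887)/((670715 - 1*886028) - 4369135) = 942967/((670715 - 886028) - 4369135) = 942967/(-215313 - 4369135) = 942967/(-4584448) = 942967*(-1/4584448) = -942967/4584448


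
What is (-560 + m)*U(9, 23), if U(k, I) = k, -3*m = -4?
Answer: -5028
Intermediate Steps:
m = 4/3 (m = -⅓*(-4) = 4/3 ≈ 1.3333)
(-560 + m)*U(9, 23) = (-560 + 4/3)*9 = -1676/3*9 = -5028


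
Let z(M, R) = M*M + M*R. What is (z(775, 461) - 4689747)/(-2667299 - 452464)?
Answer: 1243949/1039921 ≈ 1.1962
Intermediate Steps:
z(M, R) = M² + M*R
(z(775, 461) - 4689747)/(-2667299 - 452464) = (775*(775 + 461) - 4689747)/(-2667299 - 452464) = (775*1236 - 4689747)/(-3119763) = (957900 - 4689747)*(-1/3119763) = -3731847*(-1/3119763) = 1243949/1039921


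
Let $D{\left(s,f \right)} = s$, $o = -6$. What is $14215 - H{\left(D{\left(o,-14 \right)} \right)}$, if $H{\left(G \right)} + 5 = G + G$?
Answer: $14232$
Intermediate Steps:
$H{\left(G \right)} = -5 + 2 G$ ($H{\left(G \right)} = -5 + \left(G + G\right) = -5 + 2 G$)
$14215 - H{\left(D{\left(o,-14 \right)} \right)} = 14215 - \left(-5 + 2 \left(-6\right)\right) = 14215 - \left(-5 - 12\right) = 14215 - -17 = 14215 + 17 = 14232$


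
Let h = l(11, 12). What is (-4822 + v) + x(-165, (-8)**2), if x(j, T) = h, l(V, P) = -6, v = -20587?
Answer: -25415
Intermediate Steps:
h = -6
x(j, T) = -6
(-4822 + v) + x(-165, (-8)**2) = (-4822 - 20587) - 6 = -25409 - 6 = -25415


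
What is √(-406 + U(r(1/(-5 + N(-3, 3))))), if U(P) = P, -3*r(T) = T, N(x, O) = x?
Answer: I*√58458/12 ≈ 20.148*I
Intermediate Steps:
r(T) = -T/3
√(-406 + U(r(1/(-5 + N(-3, 3))))) = √(-406 - 1/(3*(-5 - 3))) = √(-406 - ⅓/(-8)) = √(-406 - ⅓*(-⅛)) = √(-406 + 1/24) = √(-9743/24) = I*√58458/12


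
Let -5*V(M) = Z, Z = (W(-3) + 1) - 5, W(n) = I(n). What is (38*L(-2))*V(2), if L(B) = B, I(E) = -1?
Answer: -76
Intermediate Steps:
W(n) = -1
Z = -5 (Z = (-1 + 1) - 5 = 0 - 5 = -5)
V(M) = 1 (V(M) = -1/5*(-5) = 1)
(38*L(-2))*V(2) = (38*(-2))*1 = -76*1 = -76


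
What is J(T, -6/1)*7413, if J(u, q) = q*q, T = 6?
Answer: 266868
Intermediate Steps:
J(u, q) = q²
J(T, -6/1)*7413 = (-6/1)²*7413 = (-6*1)²*7413 = (-6)²*7413 = 36*7413 = 266868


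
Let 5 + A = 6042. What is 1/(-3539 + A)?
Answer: 1/2498 ≈ 0.00040032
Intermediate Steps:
A = 6037 (A = -5 + 6042 = 6037)
1/(-3539 + A) = 1/(-3539 + 6037) = 1/2498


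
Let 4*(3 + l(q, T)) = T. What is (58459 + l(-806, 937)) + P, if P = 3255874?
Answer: 13258257/4 ≈ 3.3146e+6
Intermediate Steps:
l(q, T) = -3 + T/4
(58459 + l(-806, 937)) + P = (58459 + (-3 + (1/4)*937)) + 3255874 = (58459 + (-3 + 937/4)) + 3255874 = (58459 + 925/4) + 3255874 = 234761/4 + 3255874 = 13258257/4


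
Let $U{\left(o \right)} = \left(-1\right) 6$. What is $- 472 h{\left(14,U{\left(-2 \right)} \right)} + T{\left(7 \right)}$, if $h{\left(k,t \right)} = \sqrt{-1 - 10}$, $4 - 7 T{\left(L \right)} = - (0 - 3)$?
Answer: $\frac{1}{7} - 472 i \sqrt{11} \approx 0.14286 - 1565.4 i$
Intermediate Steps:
$U{\left(o \right)} = -6$
$T{\left(L \right)} = \frac{1}{7}$ ($T{\left(L \right)} = \frac{4}{7} - \frac{\left(-1\right) \left(0 - 3\right)}{7} = \frac{4}{7} - \frac{\left(-1\right) \left(-3\right)}{7} = \frac{4}{7} - \frac{3}{7} = \frac{1}{7}$)
$h{\left(k,t \right)} = i \sqrt{11}$ ($h{\left(k,t \right)} = \sqrt{-11} = i \sqrt{11}$)
$- 472 h{\left(14,U{\left(-2 \right)} \right)} + T{\left(7 \right)} = - 472 i \sqrt{11} + \frac{1}{7} = \frac{1}{7} - 472 i \sqrt{11}$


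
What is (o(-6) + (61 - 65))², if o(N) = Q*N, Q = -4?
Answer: 400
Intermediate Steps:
o(N) = -4*N
(o(-6) + (61 - 65))² = (-4*(-6) + (61 - 65))² = (24 - 4)² = 20² = 400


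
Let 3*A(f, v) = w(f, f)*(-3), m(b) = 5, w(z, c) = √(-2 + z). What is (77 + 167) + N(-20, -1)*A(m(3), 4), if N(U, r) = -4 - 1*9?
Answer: 244 + 13*√3 ≈ 266.52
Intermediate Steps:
N(U, r) = -13 (N(U, r) = -4 - 9 = -13)
A(f, v) = -√(-2 + f) (A(f, v) = (√(-2 + f)*(-3))/3 = (-3*√(-2 + f))/3 = -√(-2 + f))
(77 + 167) + N(-20, -1)*A(m(3), 4) = (77 + 167) - (-13)*√(-2 + 5) = 244 - (-13)*√3 = 244 + 13*√3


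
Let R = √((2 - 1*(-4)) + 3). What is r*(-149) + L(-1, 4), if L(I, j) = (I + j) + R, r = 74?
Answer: -11020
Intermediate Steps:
R = 3 (R = √((2 + 4) + 3) = √(6 + 3) = √9 = 3)
L(I, j) = 3 + I + j (L(I, j) = (I + j) + 3 = 3 + I + j)
r*(-149) + L(-1, 4) = 74*(-149) + (3 - 1 + 4) = -11026 + 6 = -11020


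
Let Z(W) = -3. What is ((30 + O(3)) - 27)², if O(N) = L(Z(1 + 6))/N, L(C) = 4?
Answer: 169/9 ≈ 18.778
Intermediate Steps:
O(N) = 4/N
((30 + O(3)) - 27)² = ((30 + 4/3) - 27)² = (94/3 - 27)² = (13/3)² = 169/9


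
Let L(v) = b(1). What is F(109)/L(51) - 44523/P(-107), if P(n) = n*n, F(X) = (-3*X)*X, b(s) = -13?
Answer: 407497908/148837 ≈ 2737.9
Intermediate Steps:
F(X) = -3*X²
P(n) = n²
L(v) = -13
F(109)/L(51) - 44523/P(-107) = -3*109²/(-13) - 44523/((-107)²) = -3*11881*(-1/13) - 44523/11449 = -35643*(-1/13) - 44523*1/11449 = 35643/13 - 44523/11449 = 407497908/148837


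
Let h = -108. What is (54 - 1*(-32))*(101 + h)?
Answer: -602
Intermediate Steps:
(54 - 1*(-32))*(101 + h) = (54 - 1*(-32))*(101 - 108) = (54 + 32)*(-7) = 86*(-7) = -602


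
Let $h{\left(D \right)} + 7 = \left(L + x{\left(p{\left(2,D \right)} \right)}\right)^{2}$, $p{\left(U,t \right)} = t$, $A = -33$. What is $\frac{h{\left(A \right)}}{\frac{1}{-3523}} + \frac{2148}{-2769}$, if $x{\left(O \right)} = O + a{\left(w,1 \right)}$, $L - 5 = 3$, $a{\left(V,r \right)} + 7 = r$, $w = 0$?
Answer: $- \frac{3102150182}{923} \approx -3.3609 \cdot 10^{6}$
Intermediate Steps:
$a{\left(V,r \right)} = -7 + r$
$L = 8$ ($L = 5 + 3 = 8$)
$x{\left(O \right)} = -6 + O$ ($x{\left(O \right)} = O + \left(-7 + 1\right) = O - 6 = -6 + O$)
$h{\left(D \right)} = -7 + \left(2 + D\right)^{2}$ ($h{\left(D \right)} = -7 + \left(8 + \left(-6 + D\right)\right)^{2} = -7 + \left(2 + D\right)^{2}$)
$\frac{h{\left(A \right)}}{\frac{1}{-3523}} + \frac{2148}{-2769} = \frac{-7 + \left(2 - 33\right)^{2}}{\frac{1}{-3523}} + \frac{2148}{-2769} = \frac{-7 + \left(-31\right)^{2}}{- \frac{1}{3523}} + 2148 \left(- \frac{1}{2769}\right) = \left(-7 + 961\right) \left(-3523\right) - \frac{716}{923} = 954 \left(-3523\right) - \frac{716}{923} = -3360942 - \frac{716}{923} = - \frac{3102150182}{923}$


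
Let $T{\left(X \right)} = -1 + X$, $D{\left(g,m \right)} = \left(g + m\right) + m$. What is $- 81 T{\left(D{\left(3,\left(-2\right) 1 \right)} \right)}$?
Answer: $162$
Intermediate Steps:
$D{\left(g,m \right)} = g + 2 m$
$- 81 T{\left(D{\left(3,\left(-2\right) 1 \right)} \right)} = - 81 \left(-1 + \left(3 + 2 \left(\left(-2\right) 1\right)\right)\right) = - 81 \left(-1 + \left(3 + 2 \left(-2\right)\right)\right) = - 81 \left(-1 + \left(3 - 4\right)\right) = - 81 \left(-1 - 1\right) = \left(-81\right) \left(-2\right) = 162$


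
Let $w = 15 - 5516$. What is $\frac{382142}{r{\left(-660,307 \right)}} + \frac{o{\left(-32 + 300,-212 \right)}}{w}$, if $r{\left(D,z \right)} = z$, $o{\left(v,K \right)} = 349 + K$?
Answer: $\frac{2102121083}{1688807} \approx 1244.7$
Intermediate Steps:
$w = -5501$ ($w = 15 - 5516 = -5501$)
$\frac{382142}{r{\left(-660,307 \right)}} + \frac{o{\left(-32 + 300,-212 \right)}}{w} = \frac{382142}{307} + \frac{349 - 212}{-5501} = 382142 \cdot \frac{1}{307} + 137 \left(- \frac{1}{5501}\right) = \frac{382142}{307} - \frac{137}{5501} = \frac{2102121083}{1688807}$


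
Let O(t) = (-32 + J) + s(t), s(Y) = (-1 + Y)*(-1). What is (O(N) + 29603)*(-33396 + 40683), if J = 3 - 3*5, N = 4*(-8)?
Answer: 215636904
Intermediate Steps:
s(Y) = 1 - Y
N = -32
J = -12 (J = 3 - 15 = -12)
O(t) = -43 - t (O(t) = (-32 - 12) + (1 - t) = -44 + (1 - t) = -43 - t)
(O(N) + 29603)*(-33396 + 40683) = ((-43 - 1*(-32)) + 29603)*(-33396 + 40683) = ((-43 + 32) + 29603)*7287 = (-11 + 29603)*7287 = 29592*7287 = 215636904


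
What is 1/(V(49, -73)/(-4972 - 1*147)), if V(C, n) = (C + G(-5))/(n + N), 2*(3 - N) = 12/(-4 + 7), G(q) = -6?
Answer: 368568/43 ≈ 8571.3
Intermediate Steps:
N = 1 (N = 3 - 12/(2*(-4 + 7)) = 3 - 12/(2*3) = 3 - 12/6 = 3 - ½*4 = 3 - 2 = 1)
V(C, n) = (-6 + C)/(1 + n) (V(C, n) = (C - 6)/(n + 1) = (-6 + C)/(1 + n))
1/(V(49, -73)/(-4972 - 1*147)) = 1/(((-6 + 49)/(1 - 73))/(-4972 - 1*147)) = 1/((43/(-72))/(-4972 - 147)) = 1/(-1/72*43/(-5119)) = 1/(-43/72*(-1/5119)) = 1/(43/368568) = 368568/43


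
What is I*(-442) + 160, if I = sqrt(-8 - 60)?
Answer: 160 - 884*I*sqrt(17) ≈ 160.0 - 3644.8*I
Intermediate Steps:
I = 2*I*sqrt(17) (I = sqrt(-68) = 2*I*sqrt(17) ≈ 8.2462*I)
I*(-442) + 160 = (2*I*sqrt(17))*(-442) + 160 = -884*I*sqrt(17) + 160 = 160 - 884*I*sqrt(17)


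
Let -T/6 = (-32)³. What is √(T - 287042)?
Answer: I*√90434 ≈ 300.72*I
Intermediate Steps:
T = 196608 (T = -6*(-32)³ = -6*(-32768) = 196608)
√(T - 287042) = √(196608 - 287042) = √(-90434) = I*√90434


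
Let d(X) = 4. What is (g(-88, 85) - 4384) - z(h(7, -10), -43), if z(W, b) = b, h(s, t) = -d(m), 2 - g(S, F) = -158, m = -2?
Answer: -4181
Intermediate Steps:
g(S, F) = 160 (g(S, F) = 2 - 1*(-158) = 2 + 158 = 160)
h(s, t) = -4 (h(s, t) = -1*4 = -4)
(g(-88, 85) - 4384) - z(h(7, -10), -43) = (160 - 4384) - 1*(-43) = -4224 + 43 = -4181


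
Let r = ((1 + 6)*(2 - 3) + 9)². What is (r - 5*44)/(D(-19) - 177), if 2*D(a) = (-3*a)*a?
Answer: 144/479 ≈ 0.30063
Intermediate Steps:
r = 4 (r = (7*(-1) + 9)² = (-7 + 9)² = 2² = 4)
D(a) = -3*a²/2 (D(a) = ((-3*a)*a)/2 = (-3*a²)/2 = -3*a²/2)
(r - 5*44)/(D(-19) - 177) = (4 - 5*44)/(-3/2*(-19)² - 177) = (4 - 220)/(-3/2*361 - 177) = -216/(-1083/2 - 177) = -216/(-1437/2) = -216*(-2/1437) = 144/479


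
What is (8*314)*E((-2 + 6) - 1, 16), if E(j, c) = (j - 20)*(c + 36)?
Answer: -2220608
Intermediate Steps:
E(j, c) = (-20 + j)*(36 + c)
(8*314)*E((-2 + 6) - 1, 16) = (8*314)*(-720 - 20*16 + 36*((-2 + 6) - 1) + 16*((-2 + 6) - 1)) = 2512*(-720 - 320 + 36*(4 - 1) + 16*(4 - 1)) = 2512*(-720 - 320 + 36*3 + 16*3) = 2512*(-720 - 320 + 108 + 48) = 2512*(-884) = -2220608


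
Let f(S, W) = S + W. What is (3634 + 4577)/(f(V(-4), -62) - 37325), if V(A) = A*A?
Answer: -2737/12457 ≈ -0.21972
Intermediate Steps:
V(A) = A²
(3634 + 4577)/(f(V(-4), -62) - 37325) = (3634 + 4577)/(((-4)² - 62) - 37325) = 8211/((16 - 62) - 37325) = 8211/(-46 - 37325) = 8211/(-37371) = 8211*(-1/37371) = -2737/12457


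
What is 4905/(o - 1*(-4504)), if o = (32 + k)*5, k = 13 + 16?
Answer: 1635/1603 ≈ 1.0200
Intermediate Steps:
k = 29
o = 305 (o = (32 + 29)*5 = 61*5 = 305)
4905/(o - 1*(-4504)) = 4905/(305 - 1*(-4504)) = 4905/(305 + 4504) = 4905/4809 = 4905*(1/4809) = 1635/1603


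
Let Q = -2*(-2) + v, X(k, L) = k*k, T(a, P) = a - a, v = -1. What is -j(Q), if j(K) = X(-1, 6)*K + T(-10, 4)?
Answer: -3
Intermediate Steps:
T(a, P) = 0
X(k, L) = k²
Q = 3 (Q = -2*(-2) - 1 = 4 - 1 = 3)
j(K) = K (j(K) = (-1)²*K + 0 = 1*K + 0 = K + 0 = K)
-j(Q) = -1*3 = -3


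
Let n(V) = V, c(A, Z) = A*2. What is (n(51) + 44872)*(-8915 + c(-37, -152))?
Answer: -403812847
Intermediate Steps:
c(A, Z) = 2*A
(n(51) + 44872)*(-8915 + c(-37, -152)) = (51 + 44872)*(-8915 + 2*(-37)) = 44923*(-8915 - 74) = 44923*(-8989) = -403812847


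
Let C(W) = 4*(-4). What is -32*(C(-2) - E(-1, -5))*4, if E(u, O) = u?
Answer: 1920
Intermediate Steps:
C(W) = -16
-32*(C(-2) - E(-1, -5))*4 = -32*(-16 - 1*(-1))*4 = -32*(-16 + 1)*4 = -32*(-15)*4 = 480*4 = 1920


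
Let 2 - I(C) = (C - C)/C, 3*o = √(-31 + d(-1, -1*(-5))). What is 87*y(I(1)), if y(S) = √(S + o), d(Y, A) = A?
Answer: 29*√(18 + 3*I*√26) ≈ 132.3 + 48.622*I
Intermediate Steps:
o = I*√26/3 (o = √(-31 - 1*(-5))/3 = √(-31 + 5)/3 = √(-26)/3 = (I*√26)/3 = I*√26/3 ≈ 1.6997*I)
I(C) = 2 (I(C) = 2 - (C - C)/C = 2 - 0/C = 2 - 1*0 = 2 + 0 = 2)
y(S) = √(S + I*√26/3)
87*y(I(1)) = 87*(√(9*2 + 3*I*√26)/3) = 87*(√(18 + 3*I*√26)/3) = 29*√(18 + 3*I*√26)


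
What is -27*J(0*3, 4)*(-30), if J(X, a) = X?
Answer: 0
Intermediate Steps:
-27*J(0*3, 4)*(-30) = -0*3*(-30) = -27*0*(-30) = 0*(-30) = 0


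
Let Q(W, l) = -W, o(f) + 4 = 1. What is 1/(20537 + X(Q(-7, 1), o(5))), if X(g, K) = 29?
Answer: 1/20566 ≈ 4.8624e-5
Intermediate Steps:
o(f) = -3 (o(f) = -4 + 1 = -3)
1/(20537 + X(Q(-7, 1), o(5))) = 1/(20537 + 29) = 1/20566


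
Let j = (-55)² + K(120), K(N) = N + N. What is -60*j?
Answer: -195900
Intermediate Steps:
K(N) = 2*N
j = 3265 (j = (-55)² + 2*120 = 3025 + 240 = 3265)
-60*j = -60*3265 = -195900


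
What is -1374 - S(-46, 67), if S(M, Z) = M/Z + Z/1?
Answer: -96501/67 ≈ -1440.3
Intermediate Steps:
S(M, Z) = Z + M/Z (S(M, Z) = M/Z + Z*1 = M/Z + Z = Z + M/Z)
-1374 - S(-46, 67) = -1374 - (67 - 46/67) = -1374 - 1*4443/67 = -1374 - 4443/67 = -96501/67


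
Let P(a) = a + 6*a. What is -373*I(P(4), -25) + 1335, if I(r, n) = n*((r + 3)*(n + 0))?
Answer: -7225540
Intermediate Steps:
P(a) = 7*a
I(r, n) = n²*(3 + r) (I(r, n) = n*((3 + r)*n) = n*(n*(3 + r)) = n²*(3 + r))
-373*I(P(4), -25) + 1335 = -373*(-25)²*(3 + 7*4) + 1335 = -233125*(3 + 28) + 1335 = -233125*31 + 1335 = -373*19375 + 1335 = -7226875 + 1335 = -7225540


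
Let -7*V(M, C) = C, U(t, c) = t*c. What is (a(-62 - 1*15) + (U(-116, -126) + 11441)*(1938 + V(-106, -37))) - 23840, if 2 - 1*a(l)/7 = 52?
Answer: 354284041/7 ≈ 5.0612e+7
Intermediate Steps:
a(l) = -350 (a(l) = 14 - 7*52 = 14 - 364 = -350)
U(t, c) = c*t
V(M, C) = -C/7
(a(-62 - 1*15) + (U(-116, -126) + 11441)*(1938 + V(-106, -37))) - 23840 = (-350 + (-126*(-116) + 11441)*(1938 - ⅐*(-37))) - 23840 = (-350 + (14616 + 11441)*(1938 + 37/7)) - 23840 = (-350 + 26057*(13603/7)) - 23840 = (-350 + 354453371/7) - 23840 = 354450921/7 - 23840 = 354284041/7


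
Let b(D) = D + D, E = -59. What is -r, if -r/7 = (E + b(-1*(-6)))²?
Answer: 15463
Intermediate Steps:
b(D) = 2*D
r = -15463 (r = -7*(-59 + 2*(-1*(-6)))² = -7*(-59 + 2*6)² = -7*(-59 + 12)² = -7*(-47)² = -7*2209 = -15463)
-r = -1*(-15463) = 15463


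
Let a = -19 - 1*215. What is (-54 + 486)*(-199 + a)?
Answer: -187056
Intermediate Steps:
a = -234 (a = -19 - 215 = -234)
(-54 + 486)*(-199 + a) = (-54 + 486)*(-199 - 234) = 432*(-433) = -187056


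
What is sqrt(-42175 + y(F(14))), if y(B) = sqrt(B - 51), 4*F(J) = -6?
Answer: sqrt(-168700 + 2*I*sqrt(210))/2 ≈ 0.017641 + 205.37*I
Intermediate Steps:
F(J) = -3/2 (F(J) = (1/4)*(-6) = -3/2)
y(B) = sqrt(-51 + B)
sqrt(-42175 + y(F(14))) = sqrt(-42175 + sqrt(-51 - 3/2)) = sqrt(-42175 + sqrt(-105/2)) = sqrt(-42175 + I*sqrt(210)/2)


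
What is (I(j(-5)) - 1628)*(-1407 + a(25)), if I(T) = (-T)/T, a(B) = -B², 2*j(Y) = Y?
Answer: 3310128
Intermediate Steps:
j(Y) = Y/2
I(T) = -1
(I(j(-5)) - 1628)*(-1407 + a(25)) = (-1 - 1628)*(-1407 - 1*25²) = -1629*(-1407 - 1*625) = -1629*(-1407 - 625) = -1629*(-2032) = 3310128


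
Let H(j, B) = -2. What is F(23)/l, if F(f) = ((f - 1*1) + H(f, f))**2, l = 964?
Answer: 100/241 ≈ 0.41494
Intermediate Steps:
F(f) = (-3 + f)**2 (F(f) = ((f - 1*1) - 2)**2 = ((f - 1) - 2)**2 = ((-1 + f) - 2)**2 = (-3 + f)**2)
F(23)/l = (-3 + 23)**2/964 = 20**2*(1/964) = 400*(1/964) = 100/241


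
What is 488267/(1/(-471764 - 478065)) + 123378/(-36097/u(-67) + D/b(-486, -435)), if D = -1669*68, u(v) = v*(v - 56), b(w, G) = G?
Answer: -47386250402192980409/102176153 ≈ -4.6377e+11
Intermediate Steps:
u(v) = v*(-56 + v)
D = -113492
488267/(1/(-471764 - 478065)) + 123378/(-36097/u(-67) + D/b(-486, -435)) = 488267/(1/(-471764 - 478065)) + 123378/(-36097*(-1/(67*(-56 - 67))) - 113492/(-435)) = 488267/(1/(-949829)) + 123378/(-36097/((-67*(-123))) - 113492*(-1/435)) = 488267/(-1/949829) + 123378/(-36097/8241 + 113492/435) = 488267*(-949829) + 123378/(-36097*1/8241 + 113492/435) = -463770156343 + 123378/(-36097/8241 + 113492/435) = -463770156343 + 123378/(102176153/398315) = -463770156343 + 123378*(398315/102176153) = -463770156343 + 49143308070/102176153 = -47386250402192980409/102176153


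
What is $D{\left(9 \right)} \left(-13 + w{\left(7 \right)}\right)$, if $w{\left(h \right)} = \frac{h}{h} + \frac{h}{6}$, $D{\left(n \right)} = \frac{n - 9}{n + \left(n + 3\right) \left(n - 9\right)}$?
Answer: $0$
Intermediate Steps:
$D{\left(n \right)} = \frac{-9 + n}{n + \left(-9 + n\right) \left(3 + n\right)}$ ($D{\left(n \right)} = \frac{-9 + n}{n + \left(3 + n\right) \left(-9 + n\right)} = \frac{-9 + n}{n + \left(-9 + n\right) \left(3 + n\right)}$)
$w{\left(h \right)} = 1 + \frac{h}{6}$ ($w{\left(h \right)} = 1 + h \frac{1}{6} = 1 + \frac{h}{6}$)
$D{\left(9 \right)} \left(-13 + w{\left(7 \right)}\right) = \frac{9 - 9}{27 - 9^{2} + 5 \cdot 9} \left(-13 + \left(1 + \frac{1}{6} \cdot 7\right)\right) = \frac{9 - 9}{27 - 81 + 45} \left(-13 + \left(1 + \frac{7}{6}\right)\right) = \frac{1}{27 - 81 + 45} \cdot 0 \left(-13 + \frac{13}{6}\right) = \frac{1}{-9} \cdot 0 \left(- \frac{65}{6}\right) = \left(- \frac{1}{9}\right) 0 \left(- \frac{65}{6}\right) = 0 \left(- \frac{65}{6}\right) = 0$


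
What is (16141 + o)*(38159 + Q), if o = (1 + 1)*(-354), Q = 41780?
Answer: 1233698587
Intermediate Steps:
o = -708 (o = 2*(-354) = -708)
(16141 + o)*(38159 + Q) = (16141 - 708)*(38159 + 41780) = 15433*79939 = 1233698587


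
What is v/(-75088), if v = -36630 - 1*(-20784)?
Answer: 417/1976 ≈ 0.21103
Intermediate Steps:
v = -15846 (v = -36630 + 20784 = -15846)
v/(-75088) = -15846/(-75088) = -15846*(-1/75088) = 417/1976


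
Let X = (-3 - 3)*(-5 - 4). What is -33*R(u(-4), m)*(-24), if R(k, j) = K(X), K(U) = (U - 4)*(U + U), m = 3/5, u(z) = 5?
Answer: 4276800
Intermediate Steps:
m = 3/5 (m = 3*(1/5) = 3/5 ≈ 0.60000)
X = 54 (X = -6*(-9) = 54)
K(U) = 2*U*(-4 + U) (K(U) = (-4 + U)*(2*U) = 2*U*(-4 + U))
R(k, j) = 5400 (R(k, j) = 2*54*(-4 + 54) = 2*54*50 = 5400)
-33*R(u(-4), m)*(-24) = -33*5400*(-24) = -178200*(-24) = 4276800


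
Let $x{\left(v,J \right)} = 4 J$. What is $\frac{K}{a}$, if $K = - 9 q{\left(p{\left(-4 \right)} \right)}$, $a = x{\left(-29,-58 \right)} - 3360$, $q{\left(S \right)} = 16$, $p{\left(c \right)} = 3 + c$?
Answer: $\frac{18}{449} \approx 0.040089$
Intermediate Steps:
$a = -3592$ ($a = 4 \left(-58\right) - 3360 = -232 - 3360 = -3592$)
$K = -144$ ($K = \left(-9\right) 16 = -144$)
$\frac{K}{a} = - \frac{144}{-3592} = \left(-144\right) \left(- \frac{1}{3592}\right) = \frac{18}{449}$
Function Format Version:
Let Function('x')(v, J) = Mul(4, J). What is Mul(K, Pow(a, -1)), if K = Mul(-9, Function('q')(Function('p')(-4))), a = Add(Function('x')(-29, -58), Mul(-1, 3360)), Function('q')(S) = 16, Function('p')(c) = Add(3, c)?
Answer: Rational(18, 449) ≈ 0.040089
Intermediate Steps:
a = -3592 (a = Add(Mul(4, -58), Mul(-1, 3360)) = Add(-232, -3360) = -3592)
K = -144 (K = Mul(-9, 16) = -144)
Mul(K, Pow(a, -1)) = Mul(-144, Pow(-3592, -1)) = Mul(-144, Rational(-1, 3592)) = Rational(18, 449)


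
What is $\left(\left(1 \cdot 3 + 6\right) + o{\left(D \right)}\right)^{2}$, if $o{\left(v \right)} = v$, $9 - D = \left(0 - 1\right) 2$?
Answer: $400$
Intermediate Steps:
$D = 11$ ($D = 9 - \left(0 - 1\right) 2 = 9 - \left(-1\right) 2 = 9 - -2 = 9 + 2 = 11$)
$\left(\left(1 \cdot 3 + 6\right) + o{\left(D \right)}\right)^{2} = \left(\left(1 \cdot 3 + 6\right) + 11\right)^{2} = \left(\left(3 + 6\right) + 11\right)^{2} = \left(9 + 11\right)^{2} = 20^{2} = 400$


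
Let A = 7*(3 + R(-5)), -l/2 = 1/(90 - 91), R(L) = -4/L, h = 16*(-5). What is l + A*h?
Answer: -2126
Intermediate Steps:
h = -80
l = 2 (l = -2/(90 - 91) = -2/(-1) = -2*(-1) = 2)
A = 133/5 (A = 7*(3 - 4/(-5)) = 7*(3 - 4*(-1/5)) = 7*(3 + 4/5) = 7*(19/5) = 133/5 ≈ 26.600)
l + A*h = 2 + (133/5)*(-80) = 2 - 2128 = -2126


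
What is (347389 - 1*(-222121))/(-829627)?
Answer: -569510/829627 ≈ -0.68647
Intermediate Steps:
(347389 - 1*(-222121))/(-829627) = (347389 + 222121)*(-1/829627) = 569510*(-1/829627) = -569510/829627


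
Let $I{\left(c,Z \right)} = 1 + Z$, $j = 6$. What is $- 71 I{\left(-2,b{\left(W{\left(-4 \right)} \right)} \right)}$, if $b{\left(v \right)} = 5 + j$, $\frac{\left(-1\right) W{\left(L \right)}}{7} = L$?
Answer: $-852$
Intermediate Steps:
$W{\left(L \right)} = - 7 L$
$b{\left(v \right)} = 11$ ($b{\left(v \right)} = 5 + 6 = 11$)
$- 71 I{\left(-2,b{\left(W{\left(-4 \right)} \right)} \right)} = - 71 \left(1 + 11\right) = \left(-71\right) 12 = -852$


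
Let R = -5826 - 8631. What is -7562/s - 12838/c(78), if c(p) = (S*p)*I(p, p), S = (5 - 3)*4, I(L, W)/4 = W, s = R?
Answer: 214438615/469100736 ≈ 0.45713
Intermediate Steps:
R = -14457
s = -14457
I(L, W) = 4*W
S = 8 (S = 2*4 = 8)
c(p) = 32*p² (c(p) = (8*p)*(4*p) = 32*p²)
-7562/s - 12838/c(78) = -7562/(-14457) - 12838/(32*78²) = -7562*(-1/14457) - 12838/(32*6084) = 7562/14457 - 12838/194688 = 7562/14457 - 12838*1/194688 = 7562/14457 - 6419/97344 = 214438615/469100736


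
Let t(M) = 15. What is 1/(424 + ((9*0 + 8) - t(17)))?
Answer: 1/417 ≈ 0.0023981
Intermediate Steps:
1/(424 + ((9*0 + 8) - t(17))) = 1/(424 + ((9*0 + 8) - 1*15)) = 1/(424 + ((0 + 8) - 15)) = 1/(424 + (8 - 15)) = 1/(424 - 7) = 1/417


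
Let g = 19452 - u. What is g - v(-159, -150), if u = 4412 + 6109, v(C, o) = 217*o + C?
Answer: 41640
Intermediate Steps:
v(C, o) = C + 217*o
u = 10521
g = 8931 (g = 19452 - 1*10521 = 19452 - 10521 = 8931)
g - v(-159, -150) = 8931 - (-159 + 217*(-150)) = 8931 - (-159 - 32550) = 8931 - 1*(-32709) = 8931 + 32709 = 41640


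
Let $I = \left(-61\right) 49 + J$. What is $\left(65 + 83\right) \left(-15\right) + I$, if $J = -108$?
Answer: $-5317$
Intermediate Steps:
$I = -3097$ ($I = \left(-61\right) 49 - 108 = -2989 - 108 = -3097$)
$\left(65 + 83\right) \left(-15\right) + I = \left(65 + 83\right) \left(-15\right) - 3097 = 148 \left(-15\right) - 3097 = -2220 - 3097 = -5317$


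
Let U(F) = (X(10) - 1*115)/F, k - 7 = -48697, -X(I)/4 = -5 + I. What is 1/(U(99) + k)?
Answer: -11/535605 ≈ -2.0538e-5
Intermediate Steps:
X(I) = 20 - 4*I (X(I) = -4*(-5 + I) = 20 - 4*I)
k = -48690 (k = 7 - 48697 = -48690)
U(F) = -135/F (U(F) = ((20 - 4*10) - 1*115)/F = ((20 - 40) - 115)/F = (-20 - 115)/F = -135/F)
1/(U(99) + k) = 1/(-135/99 - 48690) = 1/(-135*1/99 - 48690) = 1/(-15/11 - 48690) = 1/(-535605/11) = -11/535605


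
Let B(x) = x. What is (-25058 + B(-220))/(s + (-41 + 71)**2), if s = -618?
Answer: -4213/47 ≈ -89.638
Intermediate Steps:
(-25058 + B(-220))/(s + (-41 + 71)**2) = (-25058 - 220)/(-618 + (-41 + 71)**2) = -25278/(-618 + 30**2) = -25278/(-618 + 900) = -25278/282 = -25278*1/282 = -4213/47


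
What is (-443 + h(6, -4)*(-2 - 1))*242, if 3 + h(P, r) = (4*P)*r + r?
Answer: -32428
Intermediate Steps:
h(P, r) = -3 + r + 4*P*r (h(P, r) = -3 + ((4*P)*r + r) = -3 + (4*P*r + r) = -3 + (r + 4*P*r) = -3 + r + 4*P*r)
(-443 + h(6, -4)*(-2 - 1))*242 = (-443 + (-3 - 4 + 4*6*(-4))*(-2 - 1))*242 = (-443 + (-3 - 4 - 96)*(-3))*242 = (-443 - 103*(-3))*242 = (-443 + 309)*242 = -134*242 = -32428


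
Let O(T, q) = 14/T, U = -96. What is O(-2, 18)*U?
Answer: 672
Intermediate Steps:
O(-2, 18)*U = (14/(-2))*(-96) = (14*(-1/2))*(-96) = -7*(-96) = 672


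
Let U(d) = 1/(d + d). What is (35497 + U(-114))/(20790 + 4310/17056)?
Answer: 3450989516/2021211735 ≈ 1.7074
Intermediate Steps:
U(d) = 1/(2*d)
(35497 + U(-114))/(20790 + 4310/17056) = (35497 + (½)/(-114))/(20790 + 4310/17056) = (35497 + (½)*(-1/114))/(20790 + 4310*(1/17056)) = (35497 - 1/228)/(20790 + 2155/8528) = 8093315/(228*(177299275/8528)) = (8093315/228)*(8528/177299275) = 3450989516/2021211735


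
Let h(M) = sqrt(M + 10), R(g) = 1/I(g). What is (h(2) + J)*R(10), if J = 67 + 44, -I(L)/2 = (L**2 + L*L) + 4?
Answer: -37/136 - sqrt(3)/204 ≈ -0.28055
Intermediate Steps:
I(L) = -8 - 4*L**2 (I(L) = -2*((L**2 + L*L) + 4) = -2*((L**2 + L**2) + 4) = -2*(2*L**2 + 4) = -2*(4 + 2*L**2) = -8 - 4*L**2)
J = 111
R(g) = 1/(-8 - 4*g**2)
h(M) = sqrt(10 + M)
(h(2) + J)*R(10) = (sqrt(10 + 2) + 111)*(-1/(8 + 4*10**2)) = (sqrt(12) + 111)*(-1/(8 + 4*100)) = (2*sqrt(3) + 111)*(-1/(8 + 400)) = (111 + 2*sqrt(3))*(-1/408) = -37/136 - sqrt(3)/204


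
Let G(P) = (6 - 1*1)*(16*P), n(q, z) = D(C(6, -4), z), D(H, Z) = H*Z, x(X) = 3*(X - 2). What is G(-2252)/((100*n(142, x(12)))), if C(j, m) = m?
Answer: 1126/75 ≈ 15.013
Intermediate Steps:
x(X) = -6 + 3*X (x(X) = 3*(-2 + X) = -6 + 3*X)
n(q, z) = -4*z
G(P) = 80*P (G(P) = (6 - 1)*(16*P) = 5*(16*P) = 80*P)
G(-2252)/((100*n(142, x(12)))) = (80*(-2252))/((100*(-4*(-6 + 3*12)))) = -180160*(-1/(400*(-6 + 36))) = -180160/(100*(-4*30)) = -180160/(100*(-120)) = -180160/(-12000) = -180160*(-1/12000) = 1126/75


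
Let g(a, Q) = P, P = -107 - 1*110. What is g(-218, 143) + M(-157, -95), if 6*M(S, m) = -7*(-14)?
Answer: -602/3 ≈ -200.67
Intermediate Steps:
P = -217 (P = -107 - 110 = -217)
g(a, Q) = -217
M(S, m) = 49/3 (M(S, m) = (-7*(-14))/6 = (1/6)*98 = 49/3)
g(-218, 143) + M(-157, -95) = -217 + 49/3 = -602/3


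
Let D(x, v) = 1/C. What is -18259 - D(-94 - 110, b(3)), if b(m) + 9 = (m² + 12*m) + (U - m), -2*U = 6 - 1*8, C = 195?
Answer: -3560506/195 ≈ -18259.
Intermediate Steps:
U = 1 (U = -(6 - 1*8)/2 = -(6 - 8)/2 = -½*(-2) = 1)
b(m) = -8 + m² + 11*m (b(m) = -9 + ((m² + 12*m) + (1 - m)) = -9 + (1 + m² + 11*m) = -8 + m² + 11*m)
D(x, v) = 1/195
-18259 - D(-94 - 110, b(3)) = -18259 - 1*1/195 = -18259 - 1/195 = -3560506/195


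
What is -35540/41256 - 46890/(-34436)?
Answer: 22207450/44396613 ≈ 0.50021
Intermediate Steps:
-35540/41256 - 46890/(-34436) = -35540*1/41256 - 46890*(-1/34436) = -8885/10314 + 23445/17218 = 22207450/44396613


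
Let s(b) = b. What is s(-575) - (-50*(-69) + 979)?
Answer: -5004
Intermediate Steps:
s(-575) - (-50*(-69) + 979) = -575 - (-50*(-69) + 979) = -575 - (3450 + 979) = -575 - 1*4429 = -575 - 4429 = -5004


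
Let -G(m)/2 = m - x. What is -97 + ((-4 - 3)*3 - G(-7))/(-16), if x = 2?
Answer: -1513/16 ≈ -94.563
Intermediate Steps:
G(m) = 4 - 2*m (G(m) = -2*(m - 1*2) = -2*(m - 2) = -2*(-2 + m) = 4 - 2*m)
-97 + ((-4 - 3)*3 - G(-7))/(-16) = -97 + ((-4 - 3)*3 - (4 - 2*(-7)))/(-16) = -97 + (-7*3 - (4 + 14))*(-1/16) = -97 + (-21 - 1*18)*(-1/16) = -97 + (-21 - 18)*(-1/16) = -97 - 39*(-1/16) = -97 + 39/16 = -1513/16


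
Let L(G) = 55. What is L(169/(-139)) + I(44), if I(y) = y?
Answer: 99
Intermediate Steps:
L(169/(-139)) + I(44) = 55 + 44 = 99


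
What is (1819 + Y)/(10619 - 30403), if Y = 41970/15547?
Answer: -28321963/307581848 ≈ -0.092079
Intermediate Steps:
Y = 41970/15547 (Y = 41970*(1/15547) = 41970/15547 ≈ 2.6996)
(1819 + Y)/(10619 - 30403) = (1819 + 41970/15547)/(10619 - 30403) = (28321963/15547)/(-19784) = (28321963/15547)*(-1/19784) = -28321963/307581848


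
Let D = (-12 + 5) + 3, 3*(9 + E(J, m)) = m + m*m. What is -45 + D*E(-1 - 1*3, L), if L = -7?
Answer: -65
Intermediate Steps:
E(J, m) = -9 + m/3 + m**2/3 (E(J, m) = -9 + (m + m*m)/3 = -9 + (m + m**2)/3 = -9 + (m/3 + m**2/3) = -9 + m/3 + m**2/3)
D = -4 (D = -7 + 3 = -4)
-45 + D*E(-1 - 1*3, L) = -45 - 4*(-9 + (1/3)*(-7) + (1/3)*(-7)**2) = -45 - 4*(-9 - 7/3 + (1/3)*49) = -45 - 4*(-9 - 7/3 + 49/3) = -45 - 4*5 = -45 - 20 = -65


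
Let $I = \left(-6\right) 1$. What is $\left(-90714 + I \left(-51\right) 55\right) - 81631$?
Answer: $-155515$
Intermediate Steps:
$I = -6$
$\left(-90714 + I \left(-51\right) 55\right) - 81631 = \left(-90714 + \left(-6\right) \left(-51\right) 55\right) - 81631 = \left(-90714 + 306 \cdot 55\right) - 81631 = \left(-90714 + 16830\right) - 81631 = -73884 - 81631 = -155515$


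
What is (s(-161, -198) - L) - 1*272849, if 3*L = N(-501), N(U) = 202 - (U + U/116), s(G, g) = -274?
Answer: -95128853/348 ≈ -2.7336e+5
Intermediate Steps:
N(U) = 202 - 117*U/116 (N(U) = 202 - (U + U*(1/116)) = 202 - (U + U/116) = 202 - 117*U/116)
L = 82049/348 (L = (202 - 117/116*(-501))/3 = (202 + 58617/116)/3 = (⅓)*(82049/116) = 82049/348 ≈ 235.77)
(s(-161, -198) - L) - 1*272849 = (-274 - 1*82049/348) - 1*272849 = (-274 - 82049/348) - 272849 = -177401/348 - 272849 = -95128853/348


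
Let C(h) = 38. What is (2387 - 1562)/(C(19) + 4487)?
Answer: 33/181 ≈ 0.18232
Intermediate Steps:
(2387 - 1562)/(C(19) + 4487) = (2387 - 1562)/(38 + 4487) = 825/4525 = 825*(1/4525) = 33/181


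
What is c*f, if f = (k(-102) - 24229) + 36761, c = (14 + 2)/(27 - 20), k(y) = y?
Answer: 198880/7 ≈ 28411.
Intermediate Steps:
c = 16/7 ≈ 2.2857
f = 12430 (f = (-102 - 24229) + 36761 = -24331 + 36761 = 12430)
c*f = (16/7)*12430 = 198880/7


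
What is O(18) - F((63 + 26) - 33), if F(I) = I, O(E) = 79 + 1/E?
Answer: 415/18 ≈ 23.056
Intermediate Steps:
O(18) - F((63 + 26) - 33) = (79 + 1/18) - ((63 + 26) - 33) = (79 + 1/18) - (89 - 33) = 1423/18 - 1*56 = 1423/18 - 56 = 415/18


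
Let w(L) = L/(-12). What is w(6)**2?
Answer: 1/4 ≈ 0.25000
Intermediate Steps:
w(L) = -L/12 (w(L) = L*(-1/12) = -L/12)
w(6)**2 = (-1/12*6)**2 = (-1/2)**2 = 1/4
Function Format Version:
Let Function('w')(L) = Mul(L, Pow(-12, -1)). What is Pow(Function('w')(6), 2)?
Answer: Rational(1, 4) ≈ 0.25000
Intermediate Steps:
Function('w')(L) = Mul(Rational(-1, 12), L) (Function('w')(L) = Mul(L, Rational(-1, 12)) = Mul(Rational(-1, 12), L))
Pow(Function('w')(6), 2) = Pow(Mul(Rational(-1, 12), 6), 2) = Pow(Rational(-1, 2), 2) = Rational(1, 4)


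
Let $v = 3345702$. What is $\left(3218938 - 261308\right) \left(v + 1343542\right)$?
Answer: $13869048731720$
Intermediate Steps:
$\left(3218938 - 261308\right) \left(v + 1343542\right) = \left(3218938 - 261308\right) \left(3345702 + 1343542\right) = 2957630 \cdot 4689244 = 13869048731720$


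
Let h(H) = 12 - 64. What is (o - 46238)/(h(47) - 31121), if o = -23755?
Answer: 23331/10391 ≈ 2.2453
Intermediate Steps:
h(H) = -52
(o - 46238)/(h(47) - 31121) = (-23755 - 46238)/(-52 - 31121) = -69993/(-31173) = -69993*(-1/31173) = 23331/10391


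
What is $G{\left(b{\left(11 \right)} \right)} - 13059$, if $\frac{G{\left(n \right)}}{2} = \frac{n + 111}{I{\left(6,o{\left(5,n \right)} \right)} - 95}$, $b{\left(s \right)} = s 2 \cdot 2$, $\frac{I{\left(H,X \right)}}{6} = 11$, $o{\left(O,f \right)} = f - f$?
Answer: $- \frac{379021}{29} \approx -13070.0$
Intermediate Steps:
$o{\left(O,f \right)} = 0$
$I{\left(H,X \right)} = 66$ ($I{\left(H,X \right)} = 6 \cdot 11 = 66$)
$b{\left(s \right)} = 4 s$ ($b{\left(s \right)} = 2 s 2 = 4 s$)
$G{\left(n \right)} = - \frac{222}{29} - \frac{2 n}{29}$ ($G{\left(n \right)} = 2 \frac{n + 111}{66 - 95} = 2 \frac{111 + n}{-29} = 2 \left(111 + n\right) \left(- \frac{1}{29}\right) = 2 \left(- \frac{111}{29} - \frac{n}{29}\right) = - \frac{222}{29} - \frac{2 n}{29}$)
$G{\left(b{\left(11 \right)} \right)} - 13059 = \left(- \frac{222}{29} - \frac{2 \cdot 4 \cdot 11}{29}\right) - 13059 = \left(- \frac{222}{29} - \frac{88}{29}\right) - 13059 = - \frac{310}{29} - 13059 = - \frac{379021}{29}$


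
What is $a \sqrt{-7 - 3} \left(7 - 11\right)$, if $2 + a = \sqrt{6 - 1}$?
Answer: $4 i \sqrt{10} \left(2 - \sqrt{5}\right) \approx - 2.986 i$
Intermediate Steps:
$a = -2 + \sqrt{5}$ ($a = -2 + \sqrt{6 - 1} = -2 + \sqrt{5} \approx 0.23607$)
$a \sqrt{-7 - 3} \left(7 - 11\right) = \left(-2 + \sqrt{5}\right) \sqrt{-7 - 3} \left(7 - 11\right) = \left(-2 + \sqrt{5}\right) \sqrt{-10} \left(7 - 11\right) = \left(-2 + \sqrt{5}\right) i \sqrt{10} \left(-4\right) = i \sqrt{10} \left(-2 + \sqrt{5}\right) \left(-4\right) = - 4 i \sqrt{10} \left(-2 + \sqrt{5}\right)$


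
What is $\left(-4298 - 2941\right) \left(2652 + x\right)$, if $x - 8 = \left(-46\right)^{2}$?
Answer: $-34573464$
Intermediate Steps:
$x = 2124$ ($x = 8 + \left(-46\right)^{2} = 8 + 2116 = 2124$)
$\left(-4298 - 2941\right) \left(2652 + x\right) = \left(-4298 - 2941\right) \left(2652 + 2124\right) = \left(-7239\right) 4776 = -34573464$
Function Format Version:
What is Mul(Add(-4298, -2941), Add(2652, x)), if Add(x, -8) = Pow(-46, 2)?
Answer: -34573464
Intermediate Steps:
x = 2124 (x = Add(8, Pow(-46, 2)) = Add(8, 2116) = 2124)
Mul(Add(-4298, -2941), Add(2652, x)) = Mul(Add(-4298, -2941), Add(2652, 2124)) = Mul(-7239, 4776) = -34573464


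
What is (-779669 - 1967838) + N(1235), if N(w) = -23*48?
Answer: -2748611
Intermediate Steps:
N(w) = -1104
(-779669 - 1967838) + N(1235) = (-779669 - 1967838) - 1104 = -2747507 - 1104 = -2748611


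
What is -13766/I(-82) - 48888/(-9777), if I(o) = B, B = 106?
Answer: -21568009/172727 ≈ -124.87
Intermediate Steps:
I(o) = 106
-13766/I(-82) - 48888/(-9777) = -13766/106 - 48888/(-9777) = -13766*1/106 - 48888*(-1/9777) = -6883/53 + 16296/3259 = -21568009/172727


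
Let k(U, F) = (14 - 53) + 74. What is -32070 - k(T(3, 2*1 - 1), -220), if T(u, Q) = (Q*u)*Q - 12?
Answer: -32105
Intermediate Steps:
T(u, Q) = -12 + u*Q² (T(u, Q) = u*Q² - 12 = -12 + u*Q²)
k(U, F) = 35 (k(U, F) = -39 + 74 = 35)
-32070 - k(T(3, 2*1 - 1), -220) = -32070 - 1*35 = -32070 - 35 = -32105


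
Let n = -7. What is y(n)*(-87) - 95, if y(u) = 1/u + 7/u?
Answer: 31/7 ≈ 4.4286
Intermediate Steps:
y(u) = 8/u (y(u) = 1/u + 7/u = 8/u)
y(n)*(-87) - 95 = (8/(-7))*(-87) - 95 = (8*(-⅐))*(-87) - 95 = -8/7*(-87) - 95 = 696/7 - 95 = 31/7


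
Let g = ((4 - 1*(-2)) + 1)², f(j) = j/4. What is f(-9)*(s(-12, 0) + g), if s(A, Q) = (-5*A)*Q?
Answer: -441/4 ≈ -110.25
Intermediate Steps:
f(j) = j/4 (f(j) = j*(¼) = j/4)
s(A, Q) = -5*A*Q
g = 49 (g = ((4 + 2) + 1)² = (6 + 1)² = 7² = 49)
f(-9)*(s(-12, 0) + g) = ((¼)*(-9))*(-5*(-12)*0 + 49) = -9*(0 + 49)/4 = -9/4*49 = -441/4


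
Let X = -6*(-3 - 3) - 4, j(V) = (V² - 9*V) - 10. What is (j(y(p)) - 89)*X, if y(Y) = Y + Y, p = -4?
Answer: 1184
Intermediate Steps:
y(Y) = 2*Y
j(V) = -10 + V² - 9*V
X = 32 (X = -6*(-6) - 4 = 36 - 4 = 32)
(j(y(p)) - 89)*X = ((-10 + (2*(-4))² - 18*(-4)) - 89)*32 = ((-10 + (-8)² - 9*(-8)) - 89)*32 = ((-10 + 64 + 72) - 89)*32 = (126 - 89)*32 = 37*32 = 1184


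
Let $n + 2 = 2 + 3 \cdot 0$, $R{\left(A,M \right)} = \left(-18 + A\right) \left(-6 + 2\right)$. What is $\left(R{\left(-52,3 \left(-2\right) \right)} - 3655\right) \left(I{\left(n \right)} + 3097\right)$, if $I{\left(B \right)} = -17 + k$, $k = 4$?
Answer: $-10408500$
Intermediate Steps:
$R{\left(A,M \right)} = 72 - 4 A$ ($R{\left(A,M \right)} = \left(-18 + A\right) \left(-4\right) = 72 - 4 A$)
$n = 0$ ($n = -2 + \left(2 + 3 \cdot 0\right) = -2 + \left(2 + 0\right) = -2 + 2 = 0$)
$I{\left(B \right)} = -13$ ($I{\left(B \right)} = -17 + 4 = -13$)
$\left(R{\left(-52,3 \left(-2\right) \right)} - 3655\right) \left(I{\left(n \right)} + 3097\right) = \left(\left(72 - -208\right) - 3655\right) \left(-13 + 3097\right) = \left(\left(72 + 208\right) - 3655\right) 3084 = \left(280 - 3655\right) 3084 = \left(-3375\right) 3084 = -10408500$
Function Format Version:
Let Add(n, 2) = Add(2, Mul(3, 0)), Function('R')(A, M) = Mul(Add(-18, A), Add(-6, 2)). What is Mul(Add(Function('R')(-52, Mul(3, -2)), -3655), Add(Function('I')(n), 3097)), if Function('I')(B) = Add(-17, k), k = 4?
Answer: -10408500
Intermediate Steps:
Function('R')(A, M) = Add(72, Mul(-4, A)) (Function('R')(A, M) = Mul(Add(-18, A), -4) = Add(72, Mul(-4, A)))
n = 0 (n = Add(-2, Add(2, Mul(3, 0))) = Add(-2, Add(2, 0)) = Add(-2, 2) = 0)
Function('I')(B) = -13 (Function('I')(B) = Add(-17, 4) = -13)
Mul(Add(Function('R')(-52, Mul(3, -2)), -3655), Add(Function('I')(n), 3097)) = Mul(Add(Add(72, Mul(-4, -52)), -3655), Add(-13, 3097)) = Mul(Add(Add(72, 208), -3655), 3084) = Mul(Add(280, -3655), 3084) = Mul(-3375, 3084) = -10408500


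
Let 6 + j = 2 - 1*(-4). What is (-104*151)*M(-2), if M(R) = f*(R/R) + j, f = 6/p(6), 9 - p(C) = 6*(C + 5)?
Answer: 31408/19 ≈ 1653.1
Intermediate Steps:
j = 0 (j = -6 + (2 - 1*(-4)) = -6 + (2 + 4) = -6 + 6 = 0)
p(C) = -21 - 6*C (p(C) = 9 - 6*(C + 5) = 9 - 6*(5 + C) = 9 - (30 + 6*C) = 9 + (-30 - 6*C) = -21 - 6*C)
f = -2/19 (f = 6/(-21 - 6*6) = 6/(-21 - 36) = 6/(-57) = 6*(-1/57) = -2/19 ≈ -0.10526)
M(R) = -2/19 (M(R) = -2*R/(19*R) + 0 = -2/19*1 + 0 = -2/19 + 0 = -2/19)
(-104*151)*M(-2) = -104*151*(-2/19) = -15704*(-2/19) = 31408/19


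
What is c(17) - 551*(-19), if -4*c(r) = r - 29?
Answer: 10472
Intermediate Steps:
c(r) = 29/4 - r/4 (c(r) = -(r - 29)/4 = -(-29 + r)/4 = 29/4 - r/4)
c(17) - 551*(-19) = (29/4 - ¼*17) - 551*(-19) = (29/4 - 17/4) + 10469 = 3 + 10469 = 10472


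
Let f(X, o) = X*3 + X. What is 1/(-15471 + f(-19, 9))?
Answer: -1/15547 ≈ -6.4321e-5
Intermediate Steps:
f(X, o) = 4*X (f(X, o) = 3*X + X = 4*X)
1/(-15471 + f(-19, 9)) = 1/(-15471 + 4*(-19)) = 1/(-15471 - 76) = 1/(-15547) = -1/15547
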